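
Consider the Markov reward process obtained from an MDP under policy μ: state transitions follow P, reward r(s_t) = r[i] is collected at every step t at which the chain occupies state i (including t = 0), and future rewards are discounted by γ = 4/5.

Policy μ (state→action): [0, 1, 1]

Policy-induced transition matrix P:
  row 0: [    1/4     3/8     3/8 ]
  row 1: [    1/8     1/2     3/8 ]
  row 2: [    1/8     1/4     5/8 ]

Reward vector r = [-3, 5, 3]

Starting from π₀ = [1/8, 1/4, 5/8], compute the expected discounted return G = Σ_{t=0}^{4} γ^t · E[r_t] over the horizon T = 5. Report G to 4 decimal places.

t=0: π = [0.1250, 0.2500, 0.6250], E[r] = 2.7500, γ^t·E[r] = 2.750000, running G = 2.750000
t=1: π = [0.1406, 0.3281, 0.5313], E[r] = 2.8125, γ^t·E[r] = 2.250000, running G = 5.000000
t=2: π = [0.1426, 0.3496, 0.5078], E[r] = 2.8438, γ^t·E[r] = 1.820000, running G = 6.820000
t=3: π = [0.1428, 0.3552, 0.5020], E[r] = 2.8535, γ^t·E[r] = 1.461000, running G = 8.281000
t=4: π = [0.1429, 0.3567, 0.5005], E[r] = 2.8562, γ^t·E[r] = 1.169900, running G = 9.450900

G = 9.4509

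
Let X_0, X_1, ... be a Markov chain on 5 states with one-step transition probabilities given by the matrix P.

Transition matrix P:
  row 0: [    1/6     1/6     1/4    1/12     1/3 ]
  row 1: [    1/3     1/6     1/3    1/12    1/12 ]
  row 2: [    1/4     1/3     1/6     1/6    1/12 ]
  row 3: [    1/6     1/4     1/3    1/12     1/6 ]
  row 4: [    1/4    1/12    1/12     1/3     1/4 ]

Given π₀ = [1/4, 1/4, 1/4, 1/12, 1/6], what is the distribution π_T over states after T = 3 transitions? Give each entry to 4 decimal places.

t=0: π = [0.2500, 0.2500, 0.2500, 0.0833, 0.1667]
t=1: π = [0.2431, 0.2014, 0.2292, 0.1458, 0.1806]
t=2: π = [0.2344, 0.2020, 0.2297, 0.1476, 0.1863]
t=3: π = [0.2350, 0.2017, 0.2289, 0.1491, 0.1853]

π = [0.2350, 0.2017, 0.2289, 0.1491, 0.1853]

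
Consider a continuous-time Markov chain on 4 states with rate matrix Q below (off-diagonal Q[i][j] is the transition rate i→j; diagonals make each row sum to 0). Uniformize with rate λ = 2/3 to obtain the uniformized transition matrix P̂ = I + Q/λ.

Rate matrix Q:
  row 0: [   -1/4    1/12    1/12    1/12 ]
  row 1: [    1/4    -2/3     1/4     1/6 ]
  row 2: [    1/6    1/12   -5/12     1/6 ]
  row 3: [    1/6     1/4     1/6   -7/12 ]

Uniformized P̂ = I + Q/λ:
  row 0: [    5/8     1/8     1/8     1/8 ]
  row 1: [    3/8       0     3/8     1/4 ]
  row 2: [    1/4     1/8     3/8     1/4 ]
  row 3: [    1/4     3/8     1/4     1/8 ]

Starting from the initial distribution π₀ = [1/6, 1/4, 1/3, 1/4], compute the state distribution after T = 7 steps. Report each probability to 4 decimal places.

π = [0.4298, 0.1499, 0.2458, 0.1745]

t=0: π = [0.1667, 0.2500, 0.3333, 0.2500]
t=1: π = [0.3438, 0.1563, 0.3021, 0.1979]
t=2: π = [0.3984, 0.1549, 0.2643, 0.1823]
t=3: π = [0.4188, 0.1512, 0.2526, 0.1774]
t=4: π = [0.4259, 0.1505, 0.2481, 0.1755]
t=5: π = [0.4285, 0.1501, 0.2466, 0.1748]
t=6: π = [0.4295, 0.1499, 0.2460, 0.1746]
t=7: π = [0.4298, 0.1499, 0.2458, 0.1745]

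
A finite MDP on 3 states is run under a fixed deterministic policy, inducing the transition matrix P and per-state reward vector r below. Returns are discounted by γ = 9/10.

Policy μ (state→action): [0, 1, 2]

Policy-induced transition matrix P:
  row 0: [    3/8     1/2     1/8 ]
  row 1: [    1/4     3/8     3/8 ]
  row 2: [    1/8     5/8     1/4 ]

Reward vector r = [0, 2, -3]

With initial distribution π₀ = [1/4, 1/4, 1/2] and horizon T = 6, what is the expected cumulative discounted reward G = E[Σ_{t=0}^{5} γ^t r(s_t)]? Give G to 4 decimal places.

G = -0.4360

t=0: π = [0.2500, 0.2500, 0.5000], E[r] = -1.0000, γ^t·E[r] = -1.000000, running G = -1.000000
t=1: π = [0.2188, 0.5313, 0.2500], E[r] = 0.3125, γ^t·E[r] = 0.281250, running G = -0.718750
t=2: π = [0.2461, 0.4648, 0.2891], E[r] = 0.0625, γ^t·E[r] = 0.050625, running G = -0.668125
t=3: π = [0.2446, 0.4780, 0.2773], E[r] = 0.1240, γ^t·E[r] = 0.090413, running G = -0.577712
t=4: π = [0.2459, 0.4749, 0.2792], E[r] = 0.1123, γ^t·E[r] = 0.073683, running G = -0.504029
t=5: π = [0.2458, 0.4755, 0.2786], E[r] = 0.1152, γ^t·E[r] = 0.068018, running G = -0.436011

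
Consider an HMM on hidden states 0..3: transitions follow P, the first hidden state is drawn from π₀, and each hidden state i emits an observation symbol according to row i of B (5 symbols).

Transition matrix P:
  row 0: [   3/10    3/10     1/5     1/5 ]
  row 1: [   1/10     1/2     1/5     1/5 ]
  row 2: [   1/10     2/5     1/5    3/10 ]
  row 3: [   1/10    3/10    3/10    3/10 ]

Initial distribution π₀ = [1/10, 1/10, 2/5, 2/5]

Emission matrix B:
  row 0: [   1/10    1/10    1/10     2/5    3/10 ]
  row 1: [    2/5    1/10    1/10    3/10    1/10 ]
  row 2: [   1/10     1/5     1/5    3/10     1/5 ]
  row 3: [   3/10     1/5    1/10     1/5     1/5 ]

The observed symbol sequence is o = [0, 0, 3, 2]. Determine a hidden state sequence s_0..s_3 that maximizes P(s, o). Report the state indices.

t=0: δ = [1.000e-02, 4.000e-02, 4.000e-02, 1.200e-01]  (obs o_0=0)
t=1: δ = [1.200e-03, 1.440e-02, 3.600e-03, 1.080e-02]  ψ = [3, 3, 3, 3]  (obs o_1=0)
t=2: δ = [5.760e-04, 2.160e-03, 9.720e-04, 6.480e-04]  ψ = [1, 1, 3, 3]  (obs o_2=3)
t=3: δ = [2.160e-05, 1.080e-04, 8.640e-05, 4.320e-05]  ψ = [1, 1, 1, 1]  (obs o_3=2)
backtrack: best end state = 1; path = [3, 1, 1, 1]

path = [3, 1, 1, 1]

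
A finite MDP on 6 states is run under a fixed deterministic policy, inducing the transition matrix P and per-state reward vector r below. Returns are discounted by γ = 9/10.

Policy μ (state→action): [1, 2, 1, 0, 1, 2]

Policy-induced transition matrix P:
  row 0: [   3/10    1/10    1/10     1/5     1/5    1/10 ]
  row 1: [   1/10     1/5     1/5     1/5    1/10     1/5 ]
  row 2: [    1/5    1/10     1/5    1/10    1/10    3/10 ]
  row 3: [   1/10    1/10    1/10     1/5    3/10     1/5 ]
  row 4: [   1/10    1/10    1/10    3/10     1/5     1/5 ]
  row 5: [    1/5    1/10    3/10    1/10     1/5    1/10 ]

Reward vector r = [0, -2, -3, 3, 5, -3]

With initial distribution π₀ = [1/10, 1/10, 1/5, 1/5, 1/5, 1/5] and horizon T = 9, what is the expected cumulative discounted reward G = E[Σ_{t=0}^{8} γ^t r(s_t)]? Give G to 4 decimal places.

G = 1.4125

t=0: π = [0.1000, 0.1000, 0.2000, 0.2000, 0.2000, 0.2000], E[r] = 0.2000, γ^t·E[r] = 0.200000, running G = 0.200000
t=1: π = [0.1600, 0.1100, 0.1700, 0.1800, 0.1900, 0.1900], E[r] = 0.1900, γ^t·E[r] = 0.171000, running G = 0.371000
t=2: π = [0.1680, 0.1110, 0.1660, 0.1830, 0.1900, 0.1820], E[r] = 0.2330, γ^t·E[r] = 0.188730, running G = 0.559730
t=3: π = [0.1684, 0.1111, 0.1641, 0.1842, 0.1906, 0.1816], E[r] = 0.2463, γ^t·E[r] = 0.179553, running G = 0.739283
t=4: π = [0.1683, 0.1111, 0.1638, 0.1845, 0.1909, 0.1814], E[r] = 0.2500, γ^t·E[r] = 0.164025, running G = 0.903308
t=5: π = [0.1682, 0.1111, 0.1638, 0.1846, 0.1910, 0.1814], E[r] = 0.2507, γ^t·E[r] = 0.148011, running G = 1.051319
t=6: π = [0.1682, 0.1111, 0.1638, 0.1846, 0.1910, 0.1814], E[r] = 0.2508, γ^t·E[r] = 0.133270, running G = 1.184589
t=7: π = [0.1681, 0.1111, 0.1638, 0.1846, 0.1910, 0.1814], E[r] = 0.2508, γ^t·E[r] = 0.119948, running G = 1.304537
t=8: π = [0.1681, 0.1111, 0.1638, 0.1846, 0.1910, 0.1814], E[r] = 0.2508, γ^t·E[r] = 0.107953, running G = 1.412490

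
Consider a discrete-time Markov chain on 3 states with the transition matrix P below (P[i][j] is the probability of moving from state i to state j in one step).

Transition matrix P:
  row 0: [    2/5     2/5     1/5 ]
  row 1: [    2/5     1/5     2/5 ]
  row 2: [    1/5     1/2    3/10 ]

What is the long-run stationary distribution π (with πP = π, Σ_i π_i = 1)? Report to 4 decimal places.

π = [0.3396, 0.3585, 0.3019]

Balance equations π_j = Σ_i π_i·P[i][j]:
  π_0 = 2/5·π_0 + 2/5·π_1 + 1/5·π_2
  π_1 = 2/5·π_0 + 1/5·π_1 + 1/2·π_2
  normalize: π_0 + π_1 + π_2 = 1
Solving the linear system gives exactly π = [18/53, 19/53, 16/53].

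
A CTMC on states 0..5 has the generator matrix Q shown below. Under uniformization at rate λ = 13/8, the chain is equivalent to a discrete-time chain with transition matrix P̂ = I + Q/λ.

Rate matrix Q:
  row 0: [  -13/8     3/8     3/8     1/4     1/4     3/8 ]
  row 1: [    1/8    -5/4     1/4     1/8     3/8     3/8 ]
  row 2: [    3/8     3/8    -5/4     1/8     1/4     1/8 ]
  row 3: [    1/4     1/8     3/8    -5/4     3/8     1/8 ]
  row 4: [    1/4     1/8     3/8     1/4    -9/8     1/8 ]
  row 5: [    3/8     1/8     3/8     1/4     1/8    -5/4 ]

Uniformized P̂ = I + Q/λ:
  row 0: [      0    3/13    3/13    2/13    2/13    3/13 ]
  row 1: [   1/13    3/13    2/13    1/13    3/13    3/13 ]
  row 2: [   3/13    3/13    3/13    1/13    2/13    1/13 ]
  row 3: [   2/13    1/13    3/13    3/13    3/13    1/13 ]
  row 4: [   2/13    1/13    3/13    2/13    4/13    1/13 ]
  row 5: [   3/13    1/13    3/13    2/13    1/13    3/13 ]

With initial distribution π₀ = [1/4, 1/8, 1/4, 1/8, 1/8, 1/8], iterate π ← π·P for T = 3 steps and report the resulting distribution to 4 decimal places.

π = [0.1469, 0.1576, 0.2186, 0.1352, 0.1948, 0.1469]

t=0: π = [0.2500, 0.1250, 0.2500, 0.1250, 0.1250, 0.1250]
t=1: π = [0.1346, 0.1731, 0.2212, 0.1346, 0.1827, 0.1538]
t=2: π = [0.1487, 0.1583, 0.2175, 0.1339, 0.1938, 0.1479]
t=3: π = [0.1469, 0.1576, 0.2186, 0.1352, 0.1948, 0.1469]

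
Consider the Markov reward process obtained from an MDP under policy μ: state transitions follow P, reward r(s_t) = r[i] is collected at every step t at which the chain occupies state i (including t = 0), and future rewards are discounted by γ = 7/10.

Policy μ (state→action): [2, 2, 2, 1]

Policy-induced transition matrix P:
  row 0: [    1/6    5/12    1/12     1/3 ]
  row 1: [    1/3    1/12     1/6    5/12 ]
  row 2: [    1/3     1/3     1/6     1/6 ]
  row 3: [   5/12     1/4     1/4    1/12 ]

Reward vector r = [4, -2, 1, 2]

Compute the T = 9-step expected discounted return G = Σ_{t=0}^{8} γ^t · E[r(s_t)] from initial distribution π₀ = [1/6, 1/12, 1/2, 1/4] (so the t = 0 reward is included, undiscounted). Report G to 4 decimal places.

G = 4.4307

t=0: π = [0.1667, 0.0833, 0.5000, 0.2500], E[r] = 1.5000, γ^t·E[r] = 1.500000, running G = 1.500000
t=1: π = [0.3264, 0.3056, 0.1736, 0.1944], E[r] = 1.2569, γ^t·E[r] = 0.879861, running G = 2.379861
t=2: π = [0.2951, 0.2679, 0.1557, 0.2813], E[r] = 1.3628, γ^t·E[r] = 0.667795, running G = 3.047656
t=3: π = [0.3076, 0.2675, 0.1655, 0.2594], E[r] = 1.3796, γ^t·E[r] = 0.473213, running G = 3.520869
t=4: π = [0.3037, 0.2705, 0.1627, 0.2632], E[r] = 1.3628, γ^t·E[r] = 0.327217, running G = 3.848086
t=5: π = [0.3047, 0.2691, 0.1633, 0.2630], E[r] = 1.3697, γ^t·E[r] = 0.230197, running G = 4.078283
t=6: π = [0.3045, 0.2695, 0.1632, 0.2628], E[r] = 1.3676, γ^t·E[r] = 0.160898, running G = 4.239181
t=7: π = [0.3045, 0.2694, 0.1632, 0.2629], E[r] = 1.3681, γ^t·E[r] = 0.112668, running G = 4.351850
t=8: π = [0.3045, 0.2694, 0.1632, 0.2629], E[r] = 1.3680, γ^t·E[r] = 0.078863, running G = 4.430713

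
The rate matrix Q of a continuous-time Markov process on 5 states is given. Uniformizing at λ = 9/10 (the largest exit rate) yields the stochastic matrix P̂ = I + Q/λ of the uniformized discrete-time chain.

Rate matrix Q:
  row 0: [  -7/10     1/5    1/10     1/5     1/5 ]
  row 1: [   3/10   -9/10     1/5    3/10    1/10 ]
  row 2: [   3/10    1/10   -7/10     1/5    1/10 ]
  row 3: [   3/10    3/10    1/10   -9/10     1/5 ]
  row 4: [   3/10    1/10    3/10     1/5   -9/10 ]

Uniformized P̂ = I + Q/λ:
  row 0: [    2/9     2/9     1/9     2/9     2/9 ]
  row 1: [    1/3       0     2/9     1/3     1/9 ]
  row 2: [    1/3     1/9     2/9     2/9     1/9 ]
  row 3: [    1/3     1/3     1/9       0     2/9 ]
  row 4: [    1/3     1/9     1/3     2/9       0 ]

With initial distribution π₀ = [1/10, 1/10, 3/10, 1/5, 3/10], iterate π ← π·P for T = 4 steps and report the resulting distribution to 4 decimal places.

π = [0.3000, 0.1696, 0.1835, 0.1971, 0.1499]

t=0: π = [0.1000, 0.1000, 0.3000, 0.2000, 0.3000]
t=1: π = [0.3222, 0.1556, 0.2222, 0.1889, 0.1111]
t=2: π = [0.2975, 0.1716, 0.1778, 0.1975, 0.1556]
t=3: π = [0.3003, 0.1690, 0.1845, 0.1974, 0.1488]
t=4: π = [0.3000, 0.1696, 0.1835, 0.1971, 0.1499]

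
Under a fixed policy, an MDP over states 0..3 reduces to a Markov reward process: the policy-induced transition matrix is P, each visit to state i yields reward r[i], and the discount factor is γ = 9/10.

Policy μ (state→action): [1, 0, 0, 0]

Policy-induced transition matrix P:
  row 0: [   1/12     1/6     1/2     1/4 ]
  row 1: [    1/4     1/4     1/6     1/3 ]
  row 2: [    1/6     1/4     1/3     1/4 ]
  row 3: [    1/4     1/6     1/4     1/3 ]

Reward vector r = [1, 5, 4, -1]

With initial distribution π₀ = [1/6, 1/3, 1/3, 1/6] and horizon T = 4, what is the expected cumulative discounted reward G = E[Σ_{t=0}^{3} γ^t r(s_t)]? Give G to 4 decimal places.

t=0: π = [0.1667, 0.3333, 0.3333, 0.1667], E[r] = 3.0000, γ^t·E[r] = 3.000000, running G = 3.000000
t=1: π = [0.1944, 0.2222, 0.2917, 0.2917], E[r] = 2.1806, γ^t·E[r] = 1.962500, running G = 4.962500
t=2: π = [0.1933, 0.2095, 0.3044, 0.2928], E[r] = 2.1655, γ^t·E[r] = 1.754063, running G = 6.716563
t=3: π = [0.1924, 0.2095, 0.3062, 0.2919], E[r] = 2.1729, γ^t·E[r] = 1.584070, running G = 8.300633

G = 8.3006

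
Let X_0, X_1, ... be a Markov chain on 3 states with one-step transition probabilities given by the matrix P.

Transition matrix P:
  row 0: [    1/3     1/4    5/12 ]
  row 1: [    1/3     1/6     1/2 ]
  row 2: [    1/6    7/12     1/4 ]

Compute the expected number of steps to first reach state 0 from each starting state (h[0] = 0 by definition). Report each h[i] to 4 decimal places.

First-step conditioning: h[0] = 0; for i ≠ 0, h[i] = 1 + Σ_k P[i][k]·h[k].
  h[1] = 1 + 1/6·h[1] + 1/2·h[2]
  h[2] = 1 + 7/12·h[1] + 1/4·h[2]
Solving the 2×2 linear system over states ≠ 0 gives exactly h = [0, 15/4, 17/4] (h[0] = 0 is the target).

h = [0.0000, 3.7500, 4.2500]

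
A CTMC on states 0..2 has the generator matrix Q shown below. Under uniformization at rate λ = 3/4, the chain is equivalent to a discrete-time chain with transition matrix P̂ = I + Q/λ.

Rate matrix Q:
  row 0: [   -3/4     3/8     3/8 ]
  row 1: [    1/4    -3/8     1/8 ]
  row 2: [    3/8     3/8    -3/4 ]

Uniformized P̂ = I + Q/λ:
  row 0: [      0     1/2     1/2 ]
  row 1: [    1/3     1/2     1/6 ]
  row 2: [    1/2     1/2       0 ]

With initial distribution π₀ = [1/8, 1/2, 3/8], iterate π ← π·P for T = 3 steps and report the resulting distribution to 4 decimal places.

t=0: π = [0.1250, 0.5000, 0.3750]
t=1: π = [0.3542, 0.5000, 0.1458]
t=2: π = [0.2396, 0.5000, 0.2604]
t=3: π = [0.2969, 0.5000, 0.2031]

π = [0.2969, 0.5000, 0.2031]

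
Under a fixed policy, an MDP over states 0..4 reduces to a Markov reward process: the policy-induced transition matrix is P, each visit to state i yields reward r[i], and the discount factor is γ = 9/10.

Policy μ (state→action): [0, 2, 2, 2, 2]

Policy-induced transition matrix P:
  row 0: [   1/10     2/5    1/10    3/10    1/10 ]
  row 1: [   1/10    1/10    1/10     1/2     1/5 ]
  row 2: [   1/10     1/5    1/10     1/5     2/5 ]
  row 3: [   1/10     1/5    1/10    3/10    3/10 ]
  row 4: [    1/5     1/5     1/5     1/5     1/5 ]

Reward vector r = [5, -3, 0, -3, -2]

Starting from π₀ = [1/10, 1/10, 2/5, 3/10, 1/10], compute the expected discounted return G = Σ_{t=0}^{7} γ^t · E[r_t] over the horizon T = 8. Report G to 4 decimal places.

t=0: π = [0.1000, 0.1000, 0.4000, 0.3000, 0.1000], E[r] = -0.9000, γ^t·E[r] = -0.900000, running G = -0.900000
t=1: π = [0.1100, 0.2100, 0.1100, 0.2700, 0.3000], E[r] = -1.4900, γ^t·E[r] = -1.341000, running G = -2.241000
t=2: π = [0.1300, 0.2010, 0.1300, 0.3010, 0.2380], E[r] = -1.3320, γ^t·E[r] = -1.078920, running G = -3.319920
t=3: π = [0.1238, 0.2059, 0.1238, 0.3034, 0.2431], E[r] = -1.3951, γ^t·E[r] = -1.017028, running G = -4.336948
t=4: π = [0.1243, 0.2042, 0.1243, 0.3045, 0.2427], E[r] = -1.3899, γ^t·E[r] = -0.911894, running G = -5.248842
t=5: π = [0.1243, 0.2044, 0.1243, 0.3041, 0.2429], E[r] = -1.3901, γ^t·E[r] = -0.820857, running G = -6.069698
t=6: π = [0.1243, 0.2044, 0.1243, 0.3042, 0.2428], E[r] = -1.3900, γ^t·E[r] = -0.738699, running G = -6.808397
t=7: π = [0.1243, 0.2044, 0.1243, 0.3042, 0.2428], E[r] = -1.3900, γ^t·E[r] = -0.664847, running G = -7.473244

G = -7.4732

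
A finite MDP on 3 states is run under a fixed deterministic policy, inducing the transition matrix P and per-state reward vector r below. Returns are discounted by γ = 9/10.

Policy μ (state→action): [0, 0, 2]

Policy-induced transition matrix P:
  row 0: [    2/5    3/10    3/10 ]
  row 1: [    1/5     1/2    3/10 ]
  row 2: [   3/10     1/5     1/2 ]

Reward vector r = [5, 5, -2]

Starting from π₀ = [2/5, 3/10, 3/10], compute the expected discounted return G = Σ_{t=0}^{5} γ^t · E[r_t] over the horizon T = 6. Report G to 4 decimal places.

G = 11.7685

t=0: π = [0.4000, 0.3000, 0.3000], E[r] = 2.9000, γ^t·E[r] = 2.900000, running G = 2.900000
t=1: π = [0.3100, 0.3300, 0.3600], E[r] = 2.4800, γ^t·E[r] = 2.232000, running G = 5.132000
t=2: π = [0.2980, 0.3300, 0.3720], E[r] = 2.3960, γ^t·E[r] = 1.940760, running G = 7.072760
t=3: π = [0.2968, 0.3288, 0.3744], E[r] = 2.3792, γ^t·E[r] = 1.734437, running G = 8.807197
t=4: π = [0.2968, 0.3283, 0.3749], E[r] = 2.3758, γ^t·E[r] = 1.558789, running G = 10.365985
t=5: π = [0.2968, 0.3282, 0.3750], E[r] = 2.3752, γ^t·E[r] = 1.402513, running G = 11.768498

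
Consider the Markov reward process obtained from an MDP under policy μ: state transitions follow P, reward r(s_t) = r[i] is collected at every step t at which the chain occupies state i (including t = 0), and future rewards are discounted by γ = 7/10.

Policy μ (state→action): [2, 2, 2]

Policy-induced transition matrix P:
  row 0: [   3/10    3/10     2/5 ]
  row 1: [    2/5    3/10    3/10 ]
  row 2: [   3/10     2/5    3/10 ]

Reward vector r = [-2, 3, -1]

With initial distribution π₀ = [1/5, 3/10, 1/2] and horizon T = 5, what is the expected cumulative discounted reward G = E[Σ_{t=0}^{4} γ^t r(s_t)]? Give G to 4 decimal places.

t=0: π = [0.2000, 0.3000, 0.5000], E[r] = 0.0000, γ^t·E[r] = 0.000000, running G = 0.000000
t=1: π = [0.3300, 0.3500, 0.3200], E[r] = 0.0700, γ^t·E[r] = 0.049000, running G = 0.049000
t=2: π = [0.3350, 0.3320, 0.3330], E[r] = -0.0070, γ^t·E[r] = -0.003430, running G = 0.045570
t=3: π = [0.3332, 0.3333, 0.3335], E[r] = 0.0000, γ^t·E[r] = 0.000000, running G = 0.045570
t=4: π = [0.3333, 0.3334, 0.3333], E[r] = 0.0001, γ^t·E[r] = 0.000017, running G = 0.045587

G = 0.0456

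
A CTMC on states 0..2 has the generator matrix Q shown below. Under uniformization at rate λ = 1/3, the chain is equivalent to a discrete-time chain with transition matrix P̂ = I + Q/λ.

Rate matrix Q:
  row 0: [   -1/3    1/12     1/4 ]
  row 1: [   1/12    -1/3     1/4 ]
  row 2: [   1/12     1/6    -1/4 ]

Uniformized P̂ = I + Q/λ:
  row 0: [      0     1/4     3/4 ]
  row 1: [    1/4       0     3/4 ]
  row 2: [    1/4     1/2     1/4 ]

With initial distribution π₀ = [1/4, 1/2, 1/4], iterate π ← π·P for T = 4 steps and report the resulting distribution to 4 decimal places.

π = [0.2002, 0.3154, 0.4844]

t=0: π = [0.2500, 0.5000, 0.2500]
t=1: π = [0.1875, 0.1875, 0.6250]
t=2: π = [0.2031, 0.3594, 0.4375]
t=3: π = [0.1992, 0.2695, 0.5313]
t=4: π = [0.2002, 0.3154, 0.4844]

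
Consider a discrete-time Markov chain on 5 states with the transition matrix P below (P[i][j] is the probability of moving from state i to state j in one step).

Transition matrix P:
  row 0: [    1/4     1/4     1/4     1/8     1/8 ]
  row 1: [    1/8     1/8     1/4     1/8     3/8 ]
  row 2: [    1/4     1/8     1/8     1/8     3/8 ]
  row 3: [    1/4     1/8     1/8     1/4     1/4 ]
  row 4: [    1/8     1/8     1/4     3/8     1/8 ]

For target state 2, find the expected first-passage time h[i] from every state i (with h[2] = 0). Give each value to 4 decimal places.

First-step conditioning: h[2] = 0; for i ≠ 2, h[i] = 1 + Σ_k P[i][k]·h[k].
  h[0] = 1 + 1/4·h[0] + 1/4·h[1] + 1/8·h[3] + 1/8·h[4]
  h[1] = 1 + 1/8·h[0] + 1/8·h[1] + 1/8·h[3] + 3/8·h[4]
  h[3] = 1 + 1/4·h[0] + 1/8·h[1] + 1/4·h[3] + 1/4·h[4]
  h[4] = 1 + 1/8·h[0] + 1/8·h[1] + 3/8·h[3] + 1/8·h[4]
Solving the 4×4 linear system over states ≠ 2 gives exactly h = [1008/227, 1016/227, 0, 1156/227, 1044/227] (h[2] = 0 is the target).

h = [4.4405, 4.4758, 0.0000, 5.0925, 4.5991]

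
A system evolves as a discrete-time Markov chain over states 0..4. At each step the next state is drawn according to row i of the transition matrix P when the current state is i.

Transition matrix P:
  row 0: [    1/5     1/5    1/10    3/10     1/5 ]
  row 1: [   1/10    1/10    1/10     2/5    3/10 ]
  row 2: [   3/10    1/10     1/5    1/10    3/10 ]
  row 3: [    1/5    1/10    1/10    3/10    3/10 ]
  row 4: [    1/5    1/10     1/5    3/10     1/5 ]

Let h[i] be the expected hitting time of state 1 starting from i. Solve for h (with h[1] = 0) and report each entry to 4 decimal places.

h = [7.4148, 0.0000, 8.1463, 8.2377, 8.2294]

First-step conditioning: h[1] = 0; for i ≠ 1, h[i] = 1 + Σ_k P[i][k]·h[k].
  h[0] = 1 + 1/5·h[0] + 1/10·h[2] + 3/10·h[3] + 1/5·h[4]
  h[2] = 1 + 3/10·h[0] + 1/5·h[2] + 1/10·h[3] + 3/10·h[4]
  h[3] = 1 + 1/5·h[0] + 1/10·h[2] + 3/10·h[3] + 3/10·h[4]
  h[4] = 1 + 1/5·h[0] + 1/5·h[2] + 3/10·h[3] + 1/5·h[4]
Solving the 4×4 linear system over states ≠ 1 gives exactly h = [8920/1203, 0, 9800/1203, 9910/1203, 3300/401] (h[1] = 0 is the target).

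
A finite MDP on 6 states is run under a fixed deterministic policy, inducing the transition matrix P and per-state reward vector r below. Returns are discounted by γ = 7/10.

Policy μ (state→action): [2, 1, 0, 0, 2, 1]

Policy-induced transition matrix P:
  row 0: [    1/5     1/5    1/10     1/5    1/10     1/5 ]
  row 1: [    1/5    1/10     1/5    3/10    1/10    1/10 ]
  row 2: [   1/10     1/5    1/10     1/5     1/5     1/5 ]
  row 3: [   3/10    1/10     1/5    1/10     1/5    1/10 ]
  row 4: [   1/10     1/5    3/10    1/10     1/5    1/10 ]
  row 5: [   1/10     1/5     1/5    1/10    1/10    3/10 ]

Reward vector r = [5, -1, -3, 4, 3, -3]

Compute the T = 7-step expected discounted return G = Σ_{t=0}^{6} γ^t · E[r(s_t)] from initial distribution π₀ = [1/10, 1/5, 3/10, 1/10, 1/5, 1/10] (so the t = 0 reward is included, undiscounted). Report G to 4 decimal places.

G = 1.6487

t=0: π = [0.1000, 0.2000, 0.3000, 0.1000, 0.2000, 0.1000], E[r] = 0.1000, γ^t·E[r] = 0.100000, running G = 0.100000
t=1: π = [0.1500, 0.1700, 0.1800, 0.1800, 0.1600, 0.1600], E[r] = 0.7600, γ^t·E[r] = 0.532000, running G = 0.632000
t=2: π = [0.1680, 0.1650, 0.1830, 0.1670, 0.1520, 0.1650], E[r] = 0.7550, γ^t·E[r] = 0.369950, running G = 1.001950
t=3: π = [0.1667, 0.1668, 0.1801, 0.1681, 0.1502, 0.1681], E[r] = 0.7451, γ^t·E[r] = 0.255569, running G = 1.257519
t=4: π = [0.1670, 0.1665, 0.1803, 0.1680, 0.1498, 0.1683], E[r] = 0.7441, γ^t·E[r] = 0.178658, running G = 1.436178
t=5: π = [0.1670, 0.1665, 0.1803, 0.1680, 0.1498, 0.1684], E[r] = 0.7439, γ^t·E[r] = 0.125027, running G = 1.561205
t=6: π = [0.1670, 0.1665, 0.1803, 0.1680, 0.1498, 0.1684], E[r] = 0.7438, γ^t·E[r] = 0.087509, running G = 1.648714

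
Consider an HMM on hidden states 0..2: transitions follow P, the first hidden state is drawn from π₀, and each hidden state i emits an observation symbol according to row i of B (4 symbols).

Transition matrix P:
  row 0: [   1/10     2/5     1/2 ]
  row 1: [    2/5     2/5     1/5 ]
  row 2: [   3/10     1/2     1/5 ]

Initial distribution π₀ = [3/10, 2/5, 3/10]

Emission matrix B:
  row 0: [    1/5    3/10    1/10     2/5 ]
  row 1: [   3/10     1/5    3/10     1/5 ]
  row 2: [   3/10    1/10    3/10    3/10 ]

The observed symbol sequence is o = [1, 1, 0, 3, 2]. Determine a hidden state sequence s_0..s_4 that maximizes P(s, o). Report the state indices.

path = [1, 0, 1, 0, 2]

t=0: δ = [9.000e-02, 8.000e-02, 3.000e-02]  (obs o_0=1)
t=1: δ = [9.600e-03, 7.200e-03, 4.500e-03]  ψ = [1, 0, 0]  (obs o_1=1)
t=2: δ = [5.760e-04, 1.152e-03, 1.440e-03]  ψ = [1, 0, 0]  (obs o_2=0)
t=3: δ = [1.843e-04, 1.440e-04, 8.640e-05]  ψ = [1, 2, 0]  (obs o_3=3)
t=4: δ = [5.760e-06, 2.212e-05, 2.765e-05]  ψ = [1, 0, 0]  (obs o_4=2)
backtrack: best end state = 2; path = [1, 0, 1, 0, 2]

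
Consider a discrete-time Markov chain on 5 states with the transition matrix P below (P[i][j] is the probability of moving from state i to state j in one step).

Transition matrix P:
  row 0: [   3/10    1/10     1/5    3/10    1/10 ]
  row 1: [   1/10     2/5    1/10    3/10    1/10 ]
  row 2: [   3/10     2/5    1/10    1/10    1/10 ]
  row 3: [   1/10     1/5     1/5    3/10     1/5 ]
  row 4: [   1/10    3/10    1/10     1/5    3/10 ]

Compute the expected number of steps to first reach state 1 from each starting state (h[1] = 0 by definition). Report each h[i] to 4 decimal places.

First-step conditioning: h[1] = 0; for i ≠ 1, h[i] = 1 + Σ_k P[i][k]·h[k].
  h[0] = 1 + 3/10·h[0] + 1/5·h[2] + 3/10·h[3] + 1/10·h[4]
  h[2] = 1 + 3/10·h[0] + 1/10·h[2] + 1/10·h[3] + 1/10·h[4]
  h[3] = 1 + 1/10·h[0] + 1/5·h[2] + 3/10·h[3] + 1/5·h[4]
  h[4] = 1 + 1/10·h[0] + 1/10·h[2] + 1/5·h[3] + 3/10·h[4]
Solving the 4×4 linear system over states ≠ 1 gives exactly h = [8890/1837, 0, 6660/1837, 7820/1837, 7080/1837] (h[1] = 0 is the target).

h = [4.8394, 0.0000, 3.6255, 4.2569, 3.8541]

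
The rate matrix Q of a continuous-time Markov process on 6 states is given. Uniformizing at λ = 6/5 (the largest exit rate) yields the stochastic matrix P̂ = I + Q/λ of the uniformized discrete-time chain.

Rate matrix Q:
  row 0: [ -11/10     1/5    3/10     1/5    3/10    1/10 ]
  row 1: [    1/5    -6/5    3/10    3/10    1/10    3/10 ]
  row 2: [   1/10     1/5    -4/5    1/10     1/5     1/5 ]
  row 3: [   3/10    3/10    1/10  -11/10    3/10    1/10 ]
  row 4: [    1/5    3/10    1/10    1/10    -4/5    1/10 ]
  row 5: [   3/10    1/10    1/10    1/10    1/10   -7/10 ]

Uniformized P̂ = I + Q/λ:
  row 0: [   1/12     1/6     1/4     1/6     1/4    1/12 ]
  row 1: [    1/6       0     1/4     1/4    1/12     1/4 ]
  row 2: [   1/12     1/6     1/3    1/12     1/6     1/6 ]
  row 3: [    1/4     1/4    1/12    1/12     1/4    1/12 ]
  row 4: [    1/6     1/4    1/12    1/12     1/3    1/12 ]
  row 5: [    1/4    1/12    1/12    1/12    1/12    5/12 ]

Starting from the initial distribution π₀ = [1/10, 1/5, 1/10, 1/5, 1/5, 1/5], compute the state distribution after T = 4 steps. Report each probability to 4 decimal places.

t=0: π = [0.1000, 0.2000, 0.1000, 0.2000, 0.2000, 0.2000]
t=1: π = [0.1833, 0.1500, 0.1583, 0.1250, 0.1917, 0.1917]
t=2: π = [0.1646, 0.1521, 0.1785, 0.1236, 0.1958, 0.1854]
t=3: π = [0.1638, 0.1525, 0.1807, 0.1224, 0.1952, 0.1854]
t=4: π = [0.1636, 0.1523, 0.1812, 0.1224, 0.1949, 0.1856]

π = [0.1636, 0.1523, 0.1812, 0.1224, 0.1949, 0.1856]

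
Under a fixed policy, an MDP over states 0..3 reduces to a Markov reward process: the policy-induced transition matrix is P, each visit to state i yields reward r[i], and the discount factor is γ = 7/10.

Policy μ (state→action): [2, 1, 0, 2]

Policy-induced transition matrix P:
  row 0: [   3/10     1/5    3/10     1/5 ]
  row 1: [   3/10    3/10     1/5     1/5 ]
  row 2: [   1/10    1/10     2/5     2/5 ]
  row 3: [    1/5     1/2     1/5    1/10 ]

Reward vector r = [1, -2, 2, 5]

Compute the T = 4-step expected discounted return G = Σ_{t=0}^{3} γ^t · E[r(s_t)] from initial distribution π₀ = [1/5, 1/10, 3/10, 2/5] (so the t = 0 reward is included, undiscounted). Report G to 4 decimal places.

t=0: π = [0.2000, 0.1000, 0.3000, 0.4000], E[r] = 2.6000, γ^t·E[r] = 2.600000, running G = 2.600000
t=1: π = [0.2000, 0.3000, 0.2800, 0.2200], E[r] = 1.2600, γ^t·E[r] = 0.882000, running G = 3.482000
t=2: π = [0.2220, 0.2680, 0.2760, 0.2340], E[r] = 1.4080, γ^t·E[r] = 0.689920, running G = 4.171920
t=3: π = [0.2214, 0.2694, 0.2774, 0.2318], E[r] = 1.3964, γ^t·E[r] = 0.478965, running G = 4.650885

G = 4.6509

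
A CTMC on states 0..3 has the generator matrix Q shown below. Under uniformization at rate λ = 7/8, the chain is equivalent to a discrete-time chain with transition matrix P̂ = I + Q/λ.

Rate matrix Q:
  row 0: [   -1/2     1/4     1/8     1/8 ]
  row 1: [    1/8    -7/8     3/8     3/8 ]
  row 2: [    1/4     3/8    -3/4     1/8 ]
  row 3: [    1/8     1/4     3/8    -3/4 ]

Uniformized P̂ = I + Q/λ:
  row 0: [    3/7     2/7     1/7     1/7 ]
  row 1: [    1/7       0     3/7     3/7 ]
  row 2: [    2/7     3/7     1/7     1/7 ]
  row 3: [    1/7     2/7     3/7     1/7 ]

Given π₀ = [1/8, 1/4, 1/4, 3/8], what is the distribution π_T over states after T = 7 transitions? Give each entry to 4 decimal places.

t=0: π = [0.1250, 0.2500, 0.2500, 0.3750]
t=1: π = [0.2143, 0.2500, 0.3214, 0.2143]
t=2: π = [0.2500, 0.2602, 0.2755, 0.2143]
t=3: π = [0.2536, 0.2507, 0.2784, 0.2172]
t=4: π = [0.2551, 0.2539, 0.2766, 0.2145]
t=5: π = [0.2553, 0.2527, 0.2767, 0.2154]
t=6: π = [0.2553, 0.2530, 0.2766, 0.2151]
t=7: π = [0.2553, 0.2529, 0.2766, 0.2152]

π = [0.2553, 0.2529, 0.2766, 0.2152]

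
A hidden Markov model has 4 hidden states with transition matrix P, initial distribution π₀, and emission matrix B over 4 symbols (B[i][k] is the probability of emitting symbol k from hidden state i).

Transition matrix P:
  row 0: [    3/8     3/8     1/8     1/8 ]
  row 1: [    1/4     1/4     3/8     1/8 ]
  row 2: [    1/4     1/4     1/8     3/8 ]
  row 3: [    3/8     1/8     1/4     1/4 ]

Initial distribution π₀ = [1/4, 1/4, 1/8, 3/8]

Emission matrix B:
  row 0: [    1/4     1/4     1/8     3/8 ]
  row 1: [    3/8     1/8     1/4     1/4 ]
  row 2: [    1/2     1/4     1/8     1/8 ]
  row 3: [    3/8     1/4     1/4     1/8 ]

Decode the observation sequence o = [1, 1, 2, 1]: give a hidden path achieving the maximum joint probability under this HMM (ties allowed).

path = [3, 0, 1, 2]

t=0: δ = [6.250e-02, 3.125e-02, 3.125e-02, 9.375e-02]  (obs o_0=1)
t=1: δ = [8.789e-03, 2.930e-03, 5.859e-03, 5.859e-03]  ψ = [3, 0, 3, 3]  (obs o_1=1)
t=2: δ = [4.120e-04, 8.240e-04, 1.831e-04, 5.493e-04]  ψ = [0, 0, 3, 2]  (obs o_2=2)
t=3: δ = [5.150e-05, 2.575e-05, 7.725e-05, 3.433e-05]  ψ = [1, 1, 1, 3]  (obs o_3=1)
backtrack: best end state = 2; path = [3, 0, 1, 2]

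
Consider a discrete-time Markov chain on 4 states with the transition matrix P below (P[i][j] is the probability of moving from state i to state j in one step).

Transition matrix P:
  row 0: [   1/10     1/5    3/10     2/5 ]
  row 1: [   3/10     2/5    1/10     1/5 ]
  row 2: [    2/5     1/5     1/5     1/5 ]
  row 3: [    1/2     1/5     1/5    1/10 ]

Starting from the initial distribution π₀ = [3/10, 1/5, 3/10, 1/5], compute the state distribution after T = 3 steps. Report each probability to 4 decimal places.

t=0: π = [0.3000, 0.2000, 0.3000, 0.2000]
t=1: π = [0.3100, 0.2400, 0.2100, 0.2400]
t=2: π = [0.3070, 0.2480, 0.2070, 0.2380]
t=3: π = [0.3069, 0.2496, 0.2059, 0.2376]

π = [0.3069, 0.2496, 0.2059, 0.2376]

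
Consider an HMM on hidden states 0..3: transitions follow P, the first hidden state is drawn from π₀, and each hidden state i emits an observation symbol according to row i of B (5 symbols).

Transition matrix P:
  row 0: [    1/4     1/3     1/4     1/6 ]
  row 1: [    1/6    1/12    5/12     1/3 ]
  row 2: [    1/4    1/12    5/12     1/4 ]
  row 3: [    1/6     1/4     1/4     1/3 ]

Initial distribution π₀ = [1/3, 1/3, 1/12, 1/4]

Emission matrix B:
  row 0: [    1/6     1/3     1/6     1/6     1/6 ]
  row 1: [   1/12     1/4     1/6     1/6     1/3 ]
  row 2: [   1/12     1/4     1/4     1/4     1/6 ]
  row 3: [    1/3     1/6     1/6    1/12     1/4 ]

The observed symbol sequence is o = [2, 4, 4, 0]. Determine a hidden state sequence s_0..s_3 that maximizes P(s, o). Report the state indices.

path = [0, 1, 3, 3]

t=0: δ = [5.556e-02, 5.556e-02, 2.083e-02, 4.167e-02]  (obs o_0=2)
t=1: δ = [2.315e-03, 6.173e-03, 3.858e-03, 4.630e-03]  ψ = [0, 0, 1, 1]  (obs o_1=4)
t=2: δ = [1.715e-04, 3.858e-04, 4.287e-04, 5.144e-04]  ψ = [1, 3, 1, 1]  (obs o_2=4)
t=3: δ = [1.786e-05, 1.072e-05, 1.488e-05, 5.716e-05]  ψ = [2, 3, 2, 3]  (obs o_3=0)
backtrack: best end state = 3; path = [0, 1, 3, 3]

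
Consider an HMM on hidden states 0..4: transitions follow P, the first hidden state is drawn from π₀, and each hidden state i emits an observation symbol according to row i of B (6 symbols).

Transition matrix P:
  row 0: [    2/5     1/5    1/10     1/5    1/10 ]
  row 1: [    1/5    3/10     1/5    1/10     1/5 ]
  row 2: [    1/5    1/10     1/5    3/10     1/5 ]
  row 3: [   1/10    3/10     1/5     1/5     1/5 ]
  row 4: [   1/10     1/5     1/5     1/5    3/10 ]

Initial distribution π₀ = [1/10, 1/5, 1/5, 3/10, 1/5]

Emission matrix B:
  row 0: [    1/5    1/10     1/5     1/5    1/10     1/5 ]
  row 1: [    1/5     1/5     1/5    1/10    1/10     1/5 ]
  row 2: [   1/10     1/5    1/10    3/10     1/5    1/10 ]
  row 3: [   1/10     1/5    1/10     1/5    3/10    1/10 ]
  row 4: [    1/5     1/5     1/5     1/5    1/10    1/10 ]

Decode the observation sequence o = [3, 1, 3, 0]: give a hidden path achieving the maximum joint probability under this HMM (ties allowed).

t=0: δ = [2.000e-02, 2.000e-02, 6.000e-02, 6.000e-02, 4.000e-02]  (obs o_0=3)
t=1: δ = [1.200e-03, 3.600e-03, 2.400e-03, 3.600e-03, 2.400e-03]  ψ = [2, 3, 2, 2, 2]  (obs o_1=1)
t=2: δ = [1.440e-04, 1.080e-04, 2.160e-04, 1.440e-04, 1.440e-04]  ψ = [1, 1, 1, 2, 1]  (obs o_2=3)
t=3: δ = [1.152e-05, 8.640e-06, 4.320e-06, 6.480e-06, 8.640e-06]  ψ = [0, 3, 2, 2, 2]  (obs o_3=0)
backtrack: best end state = 0; path = [3, 1, 0, 0]

path = [3, 1, 0, 0]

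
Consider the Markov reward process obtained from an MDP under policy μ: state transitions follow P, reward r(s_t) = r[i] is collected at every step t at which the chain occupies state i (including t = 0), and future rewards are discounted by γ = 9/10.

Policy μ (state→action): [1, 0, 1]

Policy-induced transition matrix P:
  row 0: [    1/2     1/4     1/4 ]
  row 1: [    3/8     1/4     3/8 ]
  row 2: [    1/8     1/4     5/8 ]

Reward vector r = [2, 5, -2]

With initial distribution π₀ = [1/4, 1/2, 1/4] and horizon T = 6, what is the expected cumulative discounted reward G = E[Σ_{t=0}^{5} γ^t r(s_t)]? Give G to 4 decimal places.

t=0: π = [0.2500, 0.5000, 0.2500], E[r] = 2.5000, γ^t·E[r] = 2.500000, running G = 2.500000
t=1: π = [0.3438, 0.2500, 0.4063], E[r] = 1.1250, γ^t·E[r] = 1.012500, running G = 3.512500
t=2: π = [0.3164, 0.2500, 0.4336], E[r] = 1.0156, γ^t·E[r] = 0.822656, running G = 4.335156
t=3: π = [0.3062, 0.2500, 0.4438], E[r] = 0.9746, γ^t·E[r] = 0.710490, running G = 5.045646
t=4: π = [0.3023, 0.2500, 0.4477], E[r] = 0.9592, γ^t·E[r] = 0.629350, running G = 5.674996
t=5: π = [0.3009, 0.2500, 0.4491], E[r] = 0.9535, γ^t·E[r] = 0.563009, running G = 6.238005

G = 6.2380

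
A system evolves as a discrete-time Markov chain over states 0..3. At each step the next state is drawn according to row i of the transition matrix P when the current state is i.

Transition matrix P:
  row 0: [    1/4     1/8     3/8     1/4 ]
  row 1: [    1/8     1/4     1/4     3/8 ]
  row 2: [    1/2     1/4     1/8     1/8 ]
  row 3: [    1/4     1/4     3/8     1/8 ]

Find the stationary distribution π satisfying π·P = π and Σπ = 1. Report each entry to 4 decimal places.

π = [0.2930, 0.2134, 0.2787, 0.2150]

Balance equations π_j = Σ_i π_i·P[i][j]:
  π_0 = 1/4·π_0 + 1/8·π_1 + 1/2·π_2 + 1/4·π_3
  π_1 = 1/8·π_0 + 1/4·π_1 + 1/4·π_2 + 1/4·π_3
  π_2 = 3/8·π_0 + 1/4·π_1 + 1/8·π_2 + 3/8·π_3
  normalize: π_0 + π_1 + π_2 + π_3 = 1
Solving the linear system gives exactly π = [46/157, 67/314, 175/628, 135/628].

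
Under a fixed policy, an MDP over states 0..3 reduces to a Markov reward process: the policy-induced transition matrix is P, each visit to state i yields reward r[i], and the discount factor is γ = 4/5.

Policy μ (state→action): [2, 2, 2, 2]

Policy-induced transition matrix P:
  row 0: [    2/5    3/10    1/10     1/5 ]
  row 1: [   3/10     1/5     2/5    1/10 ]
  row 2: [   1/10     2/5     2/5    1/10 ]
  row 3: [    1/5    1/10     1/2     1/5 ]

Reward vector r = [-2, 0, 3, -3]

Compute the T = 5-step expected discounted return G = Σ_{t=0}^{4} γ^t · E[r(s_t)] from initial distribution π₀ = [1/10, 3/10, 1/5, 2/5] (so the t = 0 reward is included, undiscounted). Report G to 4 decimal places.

t=0: π = [0.1000, 0.3000, 0.2000, 0.4000], E[r] = -0.8000, γ^t·E[r] = -0.800000, running G = -0.800000
t=1: π = [0.2300, 0.2100, 0.4100, 0.1500], E[r] = 0.3200, γ^t·E[r] = 0.256000, running G = -0.544000
t=2: π = [0.2260, 0.2900, 0.3460, 0.1380], E[r] = 0.1720, γ^t·E[r] = 0.110080, running G = -0.433920
t=3: π = [0.2396, 0.2780, 0.3460, 0.1364], E[r] = 0.1496, γ^t·E[r] = 0.076595, running G = -0.357325
t=4: π = [0.2411, 0.2795, 0.3418, 0.1376], E[r] = 0.1302, γ^t·E[r] = 0.053346, running G = -0.303978

G = -0.3040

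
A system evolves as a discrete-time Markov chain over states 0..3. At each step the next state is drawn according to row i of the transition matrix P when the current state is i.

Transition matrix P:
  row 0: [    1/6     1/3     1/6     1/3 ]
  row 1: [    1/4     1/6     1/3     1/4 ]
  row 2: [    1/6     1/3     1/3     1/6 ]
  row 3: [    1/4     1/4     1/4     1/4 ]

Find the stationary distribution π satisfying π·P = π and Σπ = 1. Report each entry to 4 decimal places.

Balance equations π_j = Σ_i π_i·P[i][j]:
  π_0 = 1/6·π_0 + 1/4·π_1 + 1/6·π_2 + 1/4·π_3
  π_1 = 1/3·π_0 + 1/6·π_1 + 1/3·π_2 + 1/4·π_3
  π_2 = 1/6·π_0 + 1/3·π_1 + 1/3·π_2 + 1/4·π_3
  normalize: π_0 + π_1 + π_2 + π_3 = 1
Solving the linear system gives exactly π = [192/917, 246/917, 255/917, 32/131].

π = [0.2094, 0.2683, 0.2781, 0.2443]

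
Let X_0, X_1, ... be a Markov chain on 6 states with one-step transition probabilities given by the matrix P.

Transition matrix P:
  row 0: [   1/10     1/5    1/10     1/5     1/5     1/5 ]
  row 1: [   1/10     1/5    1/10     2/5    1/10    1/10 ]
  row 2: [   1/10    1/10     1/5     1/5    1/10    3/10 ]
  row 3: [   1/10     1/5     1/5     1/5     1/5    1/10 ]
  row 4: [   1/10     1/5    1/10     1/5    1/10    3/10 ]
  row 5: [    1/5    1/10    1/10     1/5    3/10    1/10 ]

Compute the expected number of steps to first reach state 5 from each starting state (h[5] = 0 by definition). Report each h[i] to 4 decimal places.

First-step conditioning: h[5] = 0; for i ≠ 5, h[i] = 1 + Σ_k P[i][k]·h[k].
  h[0] = 1 + 1/10·h[0] + 1/5·h[1] + 1/10·h[2] + 1/5·h[3] + 1/5·h[4]
  h[1] = 1 + 1/10·h[0] + 1/5·h[1] + 1/10·h[2] + 2/5·h[3] + 1/10·h[4]
  h[2] = 1 + 1/10·h[0] + 1/10·h[1] + 1/5·h[2] + 1/5·h[3] + 1/10·h[4]
  h[3] = 1 + 1/10·h[0] + 1/5·h[1] + 1/5·h[2] + 1/5·h[3] + 1/5·h[4]
  h[4] = 1 + 1/10·h[0] + 1/5·h[1] + 1/10·h[2] + 1/5·h[3] + 1/10·h[4]
Solving the 5×5 linear system over states ≠ 5 gives exactly h = [49610/9259, 55900/9259, 43900/9259, 54000/9259, 45100/9259, 0] (h[5] = 0 is the target).

h = [5.3580, 6.0374, 4.7413, 5.8322, 4.8709, 0.0000]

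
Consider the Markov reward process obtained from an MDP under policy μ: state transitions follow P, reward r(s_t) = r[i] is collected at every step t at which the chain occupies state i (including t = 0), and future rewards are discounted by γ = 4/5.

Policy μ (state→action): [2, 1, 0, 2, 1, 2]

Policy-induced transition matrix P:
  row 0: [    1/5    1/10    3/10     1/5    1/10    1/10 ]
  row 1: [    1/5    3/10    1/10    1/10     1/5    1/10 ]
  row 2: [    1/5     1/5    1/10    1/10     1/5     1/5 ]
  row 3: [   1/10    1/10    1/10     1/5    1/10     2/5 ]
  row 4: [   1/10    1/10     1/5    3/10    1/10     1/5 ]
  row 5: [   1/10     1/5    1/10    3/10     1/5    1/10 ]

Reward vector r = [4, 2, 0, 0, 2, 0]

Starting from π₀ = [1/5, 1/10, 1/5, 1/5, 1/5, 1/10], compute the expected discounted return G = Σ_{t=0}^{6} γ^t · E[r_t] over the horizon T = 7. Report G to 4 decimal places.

t=0: π = [0.2000, 0.1000, 0.2000, 0.2000, 0.2000, 0.1000], E[r] = 1.4000, γ^t·E[r] = 1.400000, running G = 1.400000
t=1: π = [0.1500, 0.1500, 0.1600, 0.2000, 0.1400, 0.2000], E[r] = 1.1800, γ^t·E[r] = 0.944000, running G = 2.344000
t=2: π = [0.1460, 0.1660, 0.1440, 0.2030, 0.1510, 0.1900], E[r] = 1.2180, γ^t·E[r] = 0.779520, running G = 3.123520
t=3: π = [0.1456, 0.1666, 0.1443, 0.2031, 0.1500, 0.1904], E[r] = 1.2156, γ^t·E[r] = 0.622387, running G = 3.745907
t=4: π = [0.1457, 0.1668, 0.1441, 0.2030, 0.1501, 0.1904], E[r] = 1.2164, γ^t·E[r] = 0.498254, running G = 4.244161
t=5: π = [0.1457, 0.1668, 0.1441, 0.2030, 0.1501, 0.1903], E[r] = 1.2165, γ^t·E[r] = 0.398619, running G = 4.642780
t=6: π = [0.1457, 0.1668, 0.1441, 0.2029, 0.1501, 0.1903], E[r] = 1.2165, γ^t·E[r] = 0.318900, running G = 4.961680

G = 4.9617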